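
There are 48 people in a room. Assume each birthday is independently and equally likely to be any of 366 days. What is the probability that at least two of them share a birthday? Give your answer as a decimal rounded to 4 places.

It's easier to compute the probability that all 48 are distinct.
P(all distinct) = 366/366 · 365/366 · ··· · 319/366 ≈ 0.0398.
So the probability of at least one match is 1 − 0.0398 = 0.9602.

0.9602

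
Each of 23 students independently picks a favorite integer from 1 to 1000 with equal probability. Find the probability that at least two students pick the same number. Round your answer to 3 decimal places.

It's easier to compute the probability that all 23 are distinct.
P(all distinct) = 1000/1000 · 999/1000 · ··· · 978/1000 ≈ 0.775.
So the probability of at least one match is 1 − 0.775 = 0.225.

0.225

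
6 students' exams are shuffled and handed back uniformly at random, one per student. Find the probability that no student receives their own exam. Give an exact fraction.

53/144

This is the derangement probability: permutations of 6 with no fixed point.
D(6) = 6! · (1 − 1/1! + 1/2! − ··· + (−1)^6/6!) = 265.
P = 265/720 = 53/144.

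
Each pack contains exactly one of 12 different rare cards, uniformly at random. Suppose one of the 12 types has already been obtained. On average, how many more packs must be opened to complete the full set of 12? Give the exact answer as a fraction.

Starting from 1 distinct type, each trial gives a new one with probability (12−i)/12 when i types are held, so the wait for the next new type is 12/(12−i).
E = 12/11 + 12/10 + 12/9 + 12/8 + 12/7 + 12/6 + 12/5 + 12/4 + 12/3 + 12/2 + 12/1 = 83711/2310.

83711/2310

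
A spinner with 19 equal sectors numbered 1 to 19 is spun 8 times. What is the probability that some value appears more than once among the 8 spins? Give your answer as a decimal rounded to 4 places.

P(all 8 different) = 19/19 · 18/19 · ··· · 12/19 ≈ 0.1794.
P(at least two equal) = 1 − 0.1794 = 0.8206.

0.8206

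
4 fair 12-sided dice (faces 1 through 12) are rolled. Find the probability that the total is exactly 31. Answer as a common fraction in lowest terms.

There are 12^4 = 20736 equally likely outcomes.
The number of ordered 4-tuples from {1,…,12} summing to 31 is 916.
P(sum = 31) = 916/20736 = 229/5184.

229/5184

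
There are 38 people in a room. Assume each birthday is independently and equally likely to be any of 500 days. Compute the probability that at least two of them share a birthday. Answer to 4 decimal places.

It's easier to compute the probability that all 38 are distinct.
P(all distinct) = 500/500 · 499/500 · ··· · 463/500 ≈ 0.2363.
So the probability of at least one match is 1 − 0.2363 = 0.7637.

0.7637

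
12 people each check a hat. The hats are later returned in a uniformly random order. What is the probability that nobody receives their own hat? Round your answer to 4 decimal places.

This is the derangement probability: permutations of 12 with no fixed point.
D(12) = 12! · (1 − 1/1! + 1/2! − ··· + (−1)^12/12!) = 176214841.
P = 176214841/479001600 = 16019531/43545600 ≈ 0.3679.

0.3679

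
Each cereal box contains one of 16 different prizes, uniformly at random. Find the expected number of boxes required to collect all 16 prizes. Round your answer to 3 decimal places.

54.092

After i distinct types are collected, each trial gives a new one with probability (16−i)/16, so the expected wait for the next new type is 16/(16−i).
E = 16/16 + 16/15 + 16/14 + 16/13 + 16/12 + 16/11 + 16/10 + 16/9 + 16/8 + 16/7 + 16/6 + 16/5 + 16/4 + 16/3 + 16/2 + 16/1 = 2436559/45045 ≈ 54.092.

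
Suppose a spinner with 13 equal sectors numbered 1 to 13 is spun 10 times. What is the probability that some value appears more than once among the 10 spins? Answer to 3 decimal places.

P(all 10 different) = 13/13 · 12/13 · ··· · 4/13 ≈ 0.008.
P(at least two equal) = 1 − 0.008 = 0.992.

0.992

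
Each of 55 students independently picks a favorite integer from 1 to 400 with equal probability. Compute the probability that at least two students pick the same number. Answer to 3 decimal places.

It's easier to compute the probability that all 55 are distinct.
P(all distinct) = 400/400 · 399/400 · ··· · 346/400 ≈ 0.020.
So the probability of at least one match is 1 − 0.020 = 0.980.

0.980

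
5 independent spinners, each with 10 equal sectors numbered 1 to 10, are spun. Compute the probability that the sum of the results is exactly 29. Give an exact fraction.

There are 10^5 = 100000 equally likely outcomes.
The number of ordered 5-tuples from {1,…,10} summing to 29 is 5875.
P(sum = 29) = 5875/100000 = 47/800.

47/800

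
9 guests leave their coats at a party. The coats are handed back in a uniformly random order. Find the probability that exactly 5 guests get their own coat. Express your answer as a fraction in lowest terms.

Choose which 5 of the 9 are fixed: C(9,5) = 126 ways.
The remaining 4 must have no fixed point: D(4) = 9.
P = 126·9/362880 = 1/320.

1/320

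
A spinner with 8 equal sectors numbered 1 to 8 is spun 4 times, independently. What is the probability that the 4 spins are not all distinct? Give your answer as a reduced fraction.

P(all 4 different) = 8/8 · 7/8 · ··· · 5/8 = 105/256.
P(at least two equal) = 1 − 105/256 = 151/256.

151/256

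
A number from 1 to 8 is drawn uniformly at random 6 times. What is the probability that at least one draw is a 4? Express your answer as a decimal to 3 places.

0.551

P(no draw is a 4) = (7/8)^6 ≈ 0.449.
P(at least one) = 1 − 0.449 = 0.551.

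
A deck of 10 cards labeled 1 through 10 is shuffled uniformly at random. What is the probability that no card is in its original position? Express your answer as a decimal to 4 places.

This is the derangement probability: permutations of 10 with no fixed point.
D(10) = 10! · (1 − 1/1! + 1/2! − ··· + (−1)^10/10!) = 1334961.
P = 1334961/3628800 = 16481/44800 ≈ 0.3679.

0.3679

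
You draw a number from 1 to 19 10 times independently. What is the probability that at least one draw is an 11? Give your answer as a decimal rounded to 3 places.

P(no draw is an 11) = (18/19)^10 ≈ 0.582.
P(at least one) = 1 − 0.582 = 0.418.

0.418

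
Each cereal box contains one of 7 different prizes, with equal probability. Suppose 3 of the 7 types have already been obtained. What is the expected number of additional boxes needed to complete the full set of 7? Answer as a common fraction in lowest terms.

Starting from 3 distinct types, each trial gives a new one with probability (7−i)/7 when i types are held, so the wait for the next new type is 7/(7−i).
E = 7/4 + 7/3 + 7/2 + 7/1 = 175/12.

175/12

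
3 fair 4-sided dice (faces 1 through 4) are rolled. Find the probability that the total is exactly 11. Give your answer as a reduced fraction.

3/64

There are 4^3 = 64 equally likely outcomes.
The number of ordered 3-tuples from {1,…,4} summing to 11 is 3.
P(sum = 11) = 3/64.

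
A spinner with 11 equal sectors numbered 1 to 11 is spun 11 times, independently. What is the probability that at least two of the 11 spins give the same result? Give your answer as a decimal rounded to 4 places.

P(all 11 different) = 11/11 · 10/11 · ··· · 1/11 ≈ 0.0001.
P(at least two equal) = 1 − 0.0001 = 0.9999.

0.9999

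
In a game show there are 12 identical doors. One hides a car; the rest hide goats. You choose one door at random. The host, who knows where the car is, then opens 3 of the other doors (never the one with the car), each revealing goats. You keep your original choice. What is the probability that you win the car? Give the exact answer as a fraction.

The host can always open 3 empty doors regardless of your choice, so the reveals give no information about your original door.
P(win by staying) = 1/12.

1/12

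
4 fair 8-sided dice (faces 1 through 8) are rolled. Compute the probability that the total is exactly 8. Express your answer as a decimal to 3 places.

There are 8^4 = 4096 equally likely outcomes.
The number of ordered 4-tuples from {1,…,8} summing to 8 is 35.
P(sum = 8) = 35/4096 ≈ 0.009.

0.009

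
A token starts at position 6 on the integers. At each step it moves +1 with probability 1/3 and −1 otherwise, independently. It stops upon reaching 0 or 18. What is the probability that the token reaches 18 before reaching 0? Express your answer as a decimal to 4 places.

Let r = q/p = (2/3)/(1/3) = 2. The recurrence P(i) = p·P(i+1) + q·P(i−1) with P(0)=0, P(18)=1 gives P(i) = (1 − r^i)/(1 − r^18).
P(6) = (1 − (2)^6) / (1 − (2)^18) = 1/4161 ≈ 0.0002.

0.0002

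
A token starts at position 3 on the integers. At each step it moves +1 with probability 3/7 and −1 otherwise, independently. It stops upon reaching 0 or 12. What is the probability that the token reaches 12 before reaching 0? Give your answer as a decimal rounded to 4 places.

0.0448

Let r = q/p = (4/7)/(3/7) = 4/3. The recurrence P(i) = p·P(i+1) + q·P(i−1) with P(0)=0, P(12)=1 gives P(i) = (1 − r^i)/(1 − r^12).
P(3) = (1 − (4/3)^3) / (1 − (4/3)^12) = 19683/439075 ≈ 0.0448.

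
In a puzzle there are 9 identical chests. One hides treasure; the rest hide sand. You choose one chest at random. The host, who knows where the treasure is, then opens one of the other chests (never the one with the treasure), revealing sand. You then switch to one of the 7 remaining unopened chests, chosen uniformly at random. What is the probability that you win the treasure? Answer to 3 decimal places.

Your original chest holds the treasure with probability 1/9, so the other 8 collectively hold it with probability 8/9.
The host can always find an empty chest to open, so this doesn't change that 8/9; it is now spread over the 7 remaining unopened chests.
P(win by switching) = (8/9) · (1/7) = 8/63 ≈ 0.127.

0.127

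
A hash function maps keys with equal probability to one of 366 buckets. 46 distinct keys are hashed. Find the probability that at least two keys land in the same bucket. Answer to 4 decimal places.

0.9478

It's easier to compute the probability that all 46 are distinct.
P(all distinct) = 366/366 · 365/366 · ··· · 321/366 ≈ 0.0522.
So the probability of at least one match is 1 − 0.0522 = 0.9478.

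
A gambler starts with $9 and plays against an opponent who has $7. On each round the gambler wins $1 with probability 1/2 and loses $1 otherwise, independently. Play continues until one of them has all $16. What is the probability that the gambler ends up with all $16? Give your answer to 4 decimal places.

0.5625

With a fair step, P(i) = ½P(i−1) + ½P(i+1) with P(0)=0, P(16)=1 has the linear solution P(i) = i/16.
P(9) = 9/16 ≈ 0.5625.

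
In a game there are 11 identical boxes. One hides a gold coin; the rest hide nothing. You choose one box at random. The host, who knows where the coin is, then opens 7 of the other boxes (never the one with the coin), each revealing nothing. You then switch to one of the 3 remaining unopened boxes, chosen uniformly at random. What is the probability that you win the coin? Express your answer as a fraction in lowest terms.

Your original box holds the coin with probability 1/11, so the other 10 collectively hold it with probability 10/11.
The host can always find 7 empty boxes to open, so the reveals don't change that 10/11; it is now spread over the 3 remaining unopened boxes.
P(win by switching) = (10/11) · (1/3) = 10/33.

10/33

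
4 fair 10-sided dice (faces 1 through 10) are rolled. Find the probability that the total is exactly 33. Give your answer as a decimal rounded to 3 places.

0.012

There are 10^4 = 10000 equally likely outcomes.
The number of ordered 4-tuples from {1,…,10} summing to 33 is 120.
P(sum = 33) = 120/10000 = 3/250 ≈ 0.012.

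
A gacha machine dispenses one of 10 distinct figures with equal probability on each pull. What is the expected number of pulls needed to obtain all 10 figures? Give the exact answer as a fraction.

After i distinct types are collected, each trial gives a new one with probability (10−i)/10, so the expected wait for the next new type is 10/(10−i).
E = 10/10 + 10/9 + 10/8 + 10/7 + 10/6 + 10/5 + 10/4 + 10/3 + 10/2 + 10/1 = 7381/252.

7381/252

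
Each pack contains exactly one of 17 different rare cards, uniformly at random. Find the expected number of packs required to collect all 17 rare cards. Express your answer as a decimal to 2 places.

After i distinct types are collected, each trial gives a new one with probability (17−i)/17, so the expected wait for the next new type is 17/(17−i).
E = 17/17 + 17/16 + 17/15 + 17/14 + 17/13 + 17/12 + 17/11 + 17/10 + 17/9 + 17/8 + 17/7 + 17/6 + 17/5 + 17/4 + 17/3 + 17/2 + 17/1 = 42142223/720720 ≈ 58.47.

58.47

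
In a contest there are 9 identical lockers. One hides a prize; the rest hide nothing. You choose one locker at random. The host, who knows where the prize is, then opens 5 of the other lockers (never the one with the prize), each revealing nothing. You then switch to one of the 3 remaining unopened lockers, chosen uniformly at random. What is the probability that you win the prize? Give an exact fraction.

Your original locker holds the prize with probability 1/9, so the other 8 collectively hold it with probability 8/9.
The host can always find 5 empty lockers to open, so the reveals don't change that 8/9; it is now spread over the 3 remaining unopened lockers.
P(win by switching) = (8/9) · (1/3) = 8/27.

8/27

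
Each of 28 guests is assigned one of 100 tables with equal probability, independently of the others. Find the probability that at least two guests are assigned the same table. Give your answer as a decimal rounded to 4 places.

0.9848

It's easier to compute the probability that all 28 are distinct.
P(all distinct) = 100/100 · 99/100 · ··· · 73/100 ≈ 0.0152.
So the probability of at least one match is 1 − 0.0152 = 0.9848.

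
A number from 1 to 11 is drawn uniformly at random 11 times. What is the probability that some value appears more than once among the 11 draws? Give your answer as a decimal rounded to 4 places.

P(all 11 different) = 11/11 · 10/11 · ··· · 1/11 ≈ 0.0001.
P(at least two equal) = 1 − 0.0001 = 0.9999.

0.9999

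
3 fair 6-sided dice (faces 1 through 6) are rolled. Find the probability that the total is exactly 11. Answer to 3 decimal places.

0.125

There are 6^3 = 216 equally likely outcomes.
The number of ordered 3-tuples from {1,…,6} summing to 11 is 27.
P(sum = 11) = 27/216 = 1/8 ≈ 0.125.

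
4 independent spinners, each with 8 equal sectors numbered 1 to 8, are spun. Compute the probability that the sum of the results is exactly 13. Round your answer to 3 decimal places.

There are 8^4 = 4096 equally likely outcomes.
The number of ordered 4-tuples from {1,…,8} summing to 13 is 204.
P(sum = 13) = 204/4096 = 51/1024 ≈ 0.050.

0.050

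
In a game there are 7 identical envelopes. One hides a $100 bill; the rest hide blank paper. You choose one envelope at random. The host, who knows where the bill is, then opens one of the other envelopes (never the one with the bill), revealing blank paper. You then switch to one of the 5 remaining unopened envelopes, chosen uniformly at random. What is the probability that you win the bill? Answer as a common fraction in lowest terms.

Your original envelope holds the bill with probability 1/7, so the other 6 collectively hold it with probability 6/7.
The host can always find an empty envelope to open, so this doesn't change that 6/7; it is now spread over the 5 remaining unopened envelopes.
P(win by switching) = (6/7) · (1/5) = 6/35.

6/35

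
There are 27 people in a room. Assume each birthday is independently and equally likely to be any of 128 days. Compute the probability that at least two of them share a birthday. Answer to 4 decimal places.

0.9479

It's easier to compute the probability that all 27 are distinct.
P(all distinct) = 128/128 · 127/128 · ··· · 102/128 ≈ 0.0521.
So the probability of at least one match is 1 − 0.0521 = 0.9479.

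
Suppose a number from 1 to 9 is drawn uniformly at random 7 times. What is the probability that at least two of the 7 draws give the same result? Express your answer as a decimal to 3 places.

0.962

P(all 7 different) = 9/9 · 8/9 · ··· · 3/9 ≈ 0.038.
P(at least two equal) = 1 − 0.038 = 0.962.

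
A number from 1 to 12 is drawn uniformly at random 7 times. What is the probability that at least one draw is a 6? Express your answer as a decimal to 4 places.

0.4561

P(no draw is a 6) = (11/12)^7 ≈ 0.5439.
P(at least one) = 1 − 0.5439 = 0.4561.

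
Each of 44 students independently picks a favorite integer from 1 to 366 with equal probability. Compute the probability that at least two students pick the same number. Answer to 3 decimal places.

It's easier to compute the probability that all 44 are distinct.
P(all distinct) = 366/366 · 365/366 · ··· · 323/366 ≈ 0.068.
So the probability of at least one match is 1 − 0.068 = 0.932.

0.932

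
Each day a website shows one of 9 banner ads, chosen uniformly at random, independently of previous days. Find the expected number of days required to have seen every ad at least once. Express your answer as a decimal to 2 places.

25.46

After i distinct types are collected, each trial gives a new one with probability (9−i)/9, so the expected wait for the next new type is 9/(9−i).
E = 9/9 + 9/8 + 9/7 + 9/6 + 9/5 + 9/4 + 9/3 + 9/2 + 9/1 = 7129/280 ≈ 25.46.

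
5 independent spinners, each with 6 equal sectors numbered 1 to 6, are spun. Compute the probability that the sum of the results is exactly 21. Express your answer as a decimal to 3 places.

There are 6^5 = 7776 equally likely outcomes.
The number of ordered 5-tuples from {1,…,6} summing to 21 is 540.
P(sum = 21) = 540/7776 = 5/72 ≈ 0.069.

0.069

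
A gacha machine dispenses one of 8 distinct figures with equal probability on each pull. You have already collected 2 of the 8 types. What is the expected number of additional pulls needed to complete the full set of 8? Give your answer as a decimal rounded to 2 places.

Starting from 2 distinct types, each trial gives a new one with probability (8−i)/8 when i types are held, so the wait for the next new type is 8/(8−i).
E = 8/6 + 8/5 + 8/4 + 8/3 + 8/2 + 8/1 = 98/5 ≈ 19.60.

19.60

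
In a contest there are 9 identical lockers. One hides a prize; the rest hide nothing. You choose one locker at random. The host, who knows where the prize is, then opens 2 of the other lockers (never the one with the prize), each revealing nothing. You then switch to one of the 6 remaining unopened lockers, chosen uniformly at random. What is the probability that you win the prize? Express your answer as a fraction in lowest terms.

4/27

Your original locker holds the prize with probability 1/9, so the other 8 collectively hold it with probability 8/9.
The host can always find 2 empty lockers to open, so the reveals don't change that 8/9; it is now spread over the 6 remaining unopened lockers.
P(win by switching) = (8/9) · (1/6) = 4/27.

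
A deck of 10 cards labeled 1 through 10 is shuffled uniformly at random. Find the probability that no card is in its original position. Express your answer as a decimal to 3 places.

0.368

This is the derangement probability: permutations of 10 with no fixed point.
D(10) = 10! · (1 − 1/1! + 1/2! − ··· + (−1)^10/10!) = 1334961.
P = 1334961/3628800 = 16481/44800 ≈ 0.368.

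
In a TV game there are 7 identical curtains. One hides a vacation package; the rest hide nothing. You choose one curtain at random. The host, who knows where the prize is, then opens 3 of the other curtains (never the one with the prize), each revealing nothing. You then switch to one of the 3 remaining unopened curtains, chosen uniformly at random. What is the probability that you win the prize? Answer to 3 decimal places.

Your original curtain holds the prize with probability 1/7, so the other 6 collectively hold it with probability 6/7.
The host can always find 3 empty curtains to open, so the reveals don't change that 6/7; it is now spread over the 3 remaining unopened curtains.
P(win by switching) = (6/7) · (1/3) = 2/7 ≈ 0.286.

0.286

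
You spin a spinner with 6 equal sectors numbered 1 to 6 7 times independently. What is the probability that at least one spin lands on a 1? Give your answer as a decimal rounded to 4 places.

P(no spin lands on a 1) = (5/6)^7 ≈ 0.2791.
P(at least one) = 1 − 0.2791 = 0.7209.

0.7209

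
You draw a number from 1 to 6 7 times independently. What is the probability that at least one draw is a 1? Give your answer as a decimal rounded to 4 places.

P(no draw is a 1) = (5/6)^7 ≈ 0.2791.
P(at least one) = 1 − 0.2791 = 0.7209.

0.7209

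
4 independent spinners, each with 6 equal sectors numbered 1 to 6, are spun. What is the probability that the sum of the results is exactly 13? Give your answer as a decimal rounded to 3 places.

There are 6^4 = 1296 equally likely outcomes.
The number of ordered 4-tuples from {1,…,6} summing to 13 is 140.
P(sum = 13) = 140/1296 = 35/324 ≈ 0.108.

0.108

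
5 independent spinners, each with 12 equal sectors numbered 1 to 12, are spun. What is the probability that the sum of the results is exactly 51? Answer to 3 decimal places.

There are 12^5 = 248832 equally likely outcomes.
The number of ordered 5-tuples from {1,…,12} summing to 51 is 715.
P(sum = 51) = 715/248832 ≈ 0.003.

0.003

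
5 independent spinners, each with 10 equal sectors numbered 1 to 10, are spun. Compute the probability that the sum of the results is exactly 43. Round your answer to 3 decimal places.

0.003

There are 10^5 = 100000 equally likely outcomes.
The number of ordered 5-tuples from {1,…,10} summing to 43 is 330.
P(sum = 43) = 330/100000 = 33/10000 ≈ 0.003.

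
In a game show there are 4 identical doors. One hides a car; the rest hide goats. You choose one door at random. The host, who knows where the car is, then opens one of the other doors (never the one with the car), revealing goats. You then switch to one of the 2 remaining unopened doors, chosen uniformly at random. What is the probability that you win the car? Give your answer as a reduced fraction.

3/8

Your original door holds the car with probability 1/4, so the other 3 collectively hold it with probability 3/4.
The host can always find an empty door to open, so this doesn't change that 3/4; it is now spread over the 2 remaining unopened doors.
P(win by switching) = (3/4) · (1/2) = 3/8.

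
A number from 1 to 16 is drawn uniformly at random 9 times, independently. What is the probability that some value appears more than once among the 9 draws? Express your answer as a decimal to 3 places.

P(all 9 different) = 16/16 · 15/16 · ··· · 8/16 ≈ 0.060.
P(at least two equal) = 1 − 0.060 = 0.940.

0.940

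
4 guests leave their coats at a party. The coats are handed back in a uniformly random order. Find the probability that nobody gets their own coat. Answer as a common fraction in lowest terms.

This is the derangement probability: permutations of 4 with no fixed point.
D(4) = 4! · (1 − 1/1! + 1/2! − ··· + (−1)^4/4!) = 9.
P = 9/24 = 3/8.

3/8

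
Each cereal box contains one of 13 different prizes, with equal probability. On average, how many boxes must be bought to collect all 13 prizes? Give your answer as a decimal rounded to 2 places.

41.34

After i distinct types are collected, each trial gives a new one with probability (13−i)/13, so the expected wait for the next new type is 13/(13−i).
E = 13/13 + 13/12 + 13/11 + 13/10 + 13/9 + 13/8 + 13/7 + 13/6 + 13/5 + 13/4 + 13/3 + 13/2 + 13/1 = 1145993/27720 ≈ 41.34.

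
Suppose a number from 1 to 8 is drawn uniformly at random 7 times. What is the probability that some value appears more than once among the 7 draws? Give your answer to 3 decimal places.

P(all 7 different) = 8/8 · 7/8 · ··· · 2/8 ≈ 0.019.
P(at least two equal) = 1 − 0.019 = 0.981.

0.981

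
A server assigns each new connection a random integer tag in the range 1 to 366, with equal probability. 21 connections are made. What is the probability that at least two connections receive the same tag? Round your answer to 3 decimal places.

It's easier to compute the probability that all 21 are distinct.
P(all distinct) = 366/366 · 365/366 · ··· · 346/366 ≈ 0.557.
So the probability of at least one match is 1 − 0.557 = 0.443.

0.443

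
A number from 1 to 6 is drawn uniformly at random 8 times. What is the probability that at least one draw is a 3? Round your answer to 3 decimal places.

P(no draw is a 3) = (5/6)^8 ≈ 0.233.
P(at least one) = 1 − 0.233 = 0.767.

0.767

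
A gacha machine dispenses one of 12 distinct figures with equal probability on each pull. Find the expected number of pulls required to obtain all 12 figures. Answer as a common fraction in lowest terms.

86021/2310

After i distinct types are collected, each trial gives a new one with probability (12−i)/12, so the expected wait for the next new type is 12/(12−i).
E = 12/12 + 12/11 + 12/10 + 12/9 + 12/8 + 12/7 + 12/6 + 12/5 + 12/4 + 12/3 + 12/2 + 12/1 = 86021/2310.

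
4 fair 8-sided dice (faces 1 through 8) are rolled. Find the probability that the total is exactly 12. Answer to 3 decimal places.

There are 8^4 = 4096 equally likely outcomes.
The number of ordered 4-tuples from {1,…,8} summing to 12 is 161.
P(sum = 12) = 161/4096 ≈ 0.039.

0.039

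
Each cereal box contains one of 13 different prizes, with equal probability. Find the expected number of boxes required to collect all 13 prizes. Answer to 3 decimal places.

41.342

After i distinct types are collected, each trial gives a new one with probability (13−i)/13, so the expected wait for the next new type is 13/(13−i).
E = 13/13 + 13/12 + 13/11 + 13/10 + 13/9 + 13/8 + 13/7 + 13/6 + 13/5 + 13/4 + 13/3 + 13/2 + 13/1 = 1145993/27720 ≈ 41.342.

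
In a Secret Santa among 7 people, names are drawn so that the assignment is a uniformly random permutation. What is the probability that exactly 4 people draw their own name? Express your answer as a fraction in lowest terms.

1/72

Choose which 4 of the 7 are fixed: C(7,4) = 35 ways.
The remaining 3 must have no fixed point: D(3) = 2.
P = 35·2/5040 = 1/72.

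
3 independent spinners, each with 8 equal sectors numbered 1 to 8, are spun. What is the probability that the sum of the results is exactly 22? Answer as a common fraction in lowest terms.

3/256

There are 8^3 = 512 equally likely outcomes.
The number of ordered 3-tuples from {1,…,8} summing to 22 is 6.
P(sum = 22) = 6/512 = 3/256.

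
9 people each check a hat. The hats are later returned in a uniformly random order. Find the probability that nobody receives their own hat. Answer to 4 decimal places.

0.3679

This is the derangement probability: permutations of 9 with no fixed point.
D(9) = 9! · (1 − 1/1! + 1/2! − ··· + (−1)^9/9!) = 133496.
P = 133496/362880 = 16687/45360 ≈ 0.3679.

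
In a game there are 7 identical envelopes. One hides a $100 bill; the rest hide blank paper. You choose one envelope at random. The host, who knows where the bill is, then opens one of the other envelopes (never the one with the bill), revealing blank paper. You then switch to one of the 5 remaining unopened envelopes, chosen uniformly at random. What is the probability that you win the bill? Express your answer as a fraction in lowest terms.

6/35

Your original envelope holds the bill with probability 1/7, so the other 6 collectively hold it with probability 6/7.
The host can always find an empty envelope to open, so this doesn't change that 6/7; it is now spread over the 5 remaining unopened envelopes.
P(win by switching) = (6/7) · (1/5) = 6/35.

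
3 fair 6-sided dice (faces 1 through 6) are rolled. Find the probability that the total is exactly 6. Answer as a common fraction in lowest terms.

There are 6^3 = 216 equally likely outcomes.
The number of ordered 3-tuples from {1,…,6} summing to 6 is 10.
P(sum = 6) = 10/216 = 5/108.

5/108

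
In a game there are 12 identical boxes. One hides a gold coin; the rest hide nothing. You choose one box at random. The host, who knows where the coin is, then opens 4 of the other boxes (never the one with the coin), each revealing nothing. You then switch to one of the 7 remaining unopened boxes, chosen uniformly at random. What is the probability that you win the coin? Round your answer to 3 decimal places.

0.131

Your original box holds the coin with probability 1/12, so the other 11 collectively hold it with probability 11/12.
The host can always find 4 empty boxes to open, so the reveals don't change that 11/12; it is now spread over the 7 remaining unopened boxes.
P(win by switching) = (11/12) · (1/7) = 11/84 ≈ 0.131.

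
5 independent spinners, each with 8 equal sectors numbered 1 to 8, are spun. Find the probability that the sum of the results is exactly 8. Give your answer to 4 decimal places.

0.0011

There are 8^5 = 32768 equally likely outcomes.
The number of ordered 5-tuples from {1,…,8} summing to 8 is 35.
P(sum = 8) = 35/32768 ≈ 0.0011.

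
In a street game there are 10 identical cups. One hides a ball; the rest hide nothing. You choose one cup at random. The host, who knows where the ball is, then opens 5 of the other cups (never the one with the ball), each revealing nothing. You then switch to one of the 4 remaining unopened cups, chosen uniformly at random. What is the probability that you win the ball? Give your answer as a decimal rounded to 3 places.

0.225

Your original cup holds the ball with probability 1/10, so the other 9 collectively hold it with probability 9/10.
The host can always find 5 empty cups to open, so the reveals don't change that 9/10; it is now spread over the 4 remaining unopened cups.
P(win by switching) = (9/10) · (1/4) = 9/40 ≈ 0.225.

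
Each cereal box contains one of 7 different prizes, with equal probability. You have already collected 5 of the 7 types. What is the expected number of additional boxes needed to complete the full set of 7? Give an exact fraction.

21/2

Starting from 5 distinct types, each trial gives a new one with probability (7−i)/7 when i types are held, so the wait for the next new type is 7/(7−i).
E = 7/2 + 7/1 = 21/2.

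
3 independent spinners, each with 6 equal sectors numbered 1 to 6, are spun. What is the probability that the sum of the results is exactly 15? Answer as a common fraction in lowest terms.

There are 6^3 = 216 equally likely outcomes.
The number of ordered 3-tuples from {1,…,6} summing to 15 is 10.
P(sum = 15) = 10/216 = 5/108.

5/108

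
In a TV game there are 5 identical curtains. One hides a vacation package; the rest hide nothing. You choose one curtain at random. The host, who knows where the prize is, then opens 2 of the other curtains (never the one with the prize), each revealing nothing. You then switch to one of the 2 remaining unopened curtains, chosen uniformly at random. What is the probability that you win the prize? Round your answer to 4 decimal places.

0.4000

Your original curtain holds the prize with probability 1/5, so the other 4 collectively hold it with probability 4/5.
The host can always find 2 empty curtains to open, so the reveals don't change that 4/5; it is now spread over the 2 remaining unopened curtains.
P(win by switching) = (4/5) · (1/2) = 2/5 ≈ 0.4000.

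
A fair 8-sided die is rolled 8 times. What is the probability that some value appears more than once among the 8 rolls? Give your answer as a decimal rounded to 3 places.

0.998

P(all 8 different) = 8/8 · 7/8 · ··· · 1/8 ≈ 0.002.
P(at least two equal) = 1 − 0.002 = 0.998.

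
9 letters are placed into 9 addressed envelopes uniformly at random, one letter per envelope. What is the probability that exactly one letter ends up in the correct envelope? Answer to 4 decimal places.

Choose which one is fixed: C(9,1) = 9 ways.
The remaining 8 must have no fixed point: D(8) = 14833.
P = 9·14833/362880 = 2119/5760 ≈ 0.3679.

0.3679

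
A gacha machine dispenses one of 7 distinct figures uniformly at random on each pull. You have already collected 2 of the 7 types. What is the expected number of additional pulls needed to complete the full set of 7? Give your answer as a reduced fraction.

Starting from 2 distinct types, each trial gives a new one with probability (7−i)/7 when i types are held, so the wait for the next new type is 7/(7−i).
E = 7/5 + 7/4 + 7/3 + 7/2 + 7/1 = 959/60.

959/60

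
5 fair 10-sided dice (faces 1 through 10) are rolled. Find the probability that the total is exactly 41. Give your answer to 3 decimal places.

There are 10^5 = 100000 equally likely outcomes.
The number of ordered 5-tuples from {1,…,10} summing to 41 is 715.
P(sum = 41) = 715/100000 = 143/20000 ≈ 0.007.

0.007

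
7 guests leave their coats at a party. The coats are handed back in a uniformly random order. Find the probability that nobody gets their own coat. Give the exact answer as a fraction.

103/280

This is the derangement probability: permutations of 7 with no fixed point.
D(7) = 7! · (1 − 1/1! + 1/2! − ··· + (−1)^7/7!) = 1854.
P = 1854/5040 = 103/280.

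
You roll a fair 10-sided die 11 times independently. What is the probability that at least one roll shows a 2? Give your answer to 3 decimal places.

P(no roll shows a 2) = (9/10)^11 ≈ 0.314.
P(at least one) = 1 − 0.314 = 0.686.

0.686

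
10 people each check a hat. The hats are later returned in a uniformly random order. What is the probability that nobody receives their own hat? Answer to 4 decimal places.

This is the derangement probability: permutations of 10 with no fixed point.
D(10) = 10! · (1 − 1/1! + 1/2! − ··· + (−1)^10/10!) = 1334961.
P = 1334961/3628800 = 16481/44800 ≈ 0.3679.

0.3679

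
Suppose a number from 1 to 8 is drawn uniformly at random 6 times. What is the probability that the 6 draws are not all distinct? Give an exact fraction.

P(all 6 different) = 8/8 · 7/8 · ··· · 3/8 = 315/4096.
P(at least two equal) = 1 − 315/4096 = 3781/4096.

3781/4096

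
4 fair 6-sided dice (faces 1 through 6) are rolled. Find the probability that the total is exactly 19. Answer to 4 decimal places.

There are 6^4 = 1296 equally likely outcomes.
The number of ordered 4-tuples from {1,…,6} summing to 19 is 56.
P(sum = 19) = 56/1296 = 7/162 ≈ 0.0432.

0.0432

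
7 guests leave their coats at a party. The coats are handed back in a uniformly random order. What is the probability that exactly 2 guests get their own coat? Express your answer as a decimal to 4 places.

0.1833

Choose which 2 of the 7 are fixed: C(7,2) = 21 ways.
The remaining 5 must have no fixed point: D(5) = 44.
P = 21·44/5040 = 11/60 ≈ 0.1833.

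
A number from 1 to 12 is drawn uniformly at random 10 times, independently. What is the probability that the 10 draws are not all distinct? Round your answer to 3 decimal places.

0.996

P(all 10 different) = 12/12 · 11/12 · ··· · 3/12 ≈ 0.004.
P(at least two equal) = 1 − 0.004 = 0.996.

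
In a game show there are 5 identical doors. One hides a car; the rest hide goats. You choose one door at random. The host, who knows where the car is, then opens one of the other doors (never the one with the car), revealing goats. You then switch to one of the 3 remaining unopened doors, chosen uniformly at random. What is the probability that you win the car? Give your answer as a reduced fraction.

4/15

Your original door holds the car with probability 1/5, so the other 4 collectively hold it with probability 4/5.
The host can always find an empty door to open, so this doesn't change that 4/5; it is now spread over the 3 remaining unopened doors.
P(win by switching) = (4/5) · (1/3) = 4/15.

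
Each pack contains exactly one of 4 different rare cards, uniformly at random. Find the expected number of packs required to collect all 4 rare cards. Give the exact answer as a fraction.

25/3

After i distinct types are collected, each trial gives a new one with probability (4−i)/4, so the expected wait for the next new type is 4/(4−i).
E = 4/4 + 4/3 + 4/2 + 4/1 = 25/3.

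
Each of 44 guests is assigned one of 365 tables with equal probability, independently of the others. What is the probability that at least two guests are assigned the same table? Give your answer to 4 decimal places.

0.9329

It's easier to compute the probability that all 44 are distinct.
P(all distinct) = 365/365 · 364/365 · ··· · 322/365 ≈ 0.0671.
So the probability of at least one match is 1 − 0.0671 = 0.9329.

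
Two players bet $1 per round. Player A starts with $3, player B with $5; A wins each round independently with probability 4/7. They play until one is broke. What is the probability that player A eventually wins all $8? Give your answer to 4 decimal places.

0.6424

Let r = q/p = (3/7)/(4/7) = 3/4. The recurrence P(i) = p·P(i+1) + q·P(i−1) with P(0)=0, P(8)=1 gives P(i) = (1 − r^i)/(1 − r^8).
P(3) = (1 − (3/4)^3) / (1 − (3/4)^8) = 37888/58975 ≈ 0.6424.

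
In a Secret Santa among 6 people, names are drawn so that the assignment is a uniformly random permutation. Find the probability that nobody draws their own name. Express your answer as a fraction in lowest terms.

53/144

This is the derangement probability: permutations of 6 with no fixed point.
D(6) = 6! · (1 − 1/1! + 1/2! − ··· + (−1)^6/6!) = 265.
P = 265/720 = 53/144.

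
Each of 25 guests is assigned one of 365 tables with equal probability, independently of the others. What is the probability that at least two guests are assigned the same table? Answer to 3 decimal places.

0.569

It's easier to compute the probability that all 25 are distinct.
P(all distinct) = 365/365 · 364/365 · ··· · 341/365 ≈ 0.431.
So the probability of at least one match is 1 − 0.431 = 0.569.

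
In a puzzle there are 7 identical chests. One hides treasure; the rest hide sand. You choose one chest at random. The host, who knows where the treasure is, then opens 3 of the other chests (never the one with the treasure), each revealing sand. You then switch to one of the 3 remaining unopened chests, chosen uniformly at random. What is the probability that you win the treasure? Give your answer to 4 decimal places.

0.2857

Your original chest holds the treasure with probability 1/7, so the other 6 collectively hold it with probability 6/7.
The host can always find 3 empty chests to open, so the reveals don't change that 6/7; it is now spread over the 3 remaining unopened chests.
P(win by switching) = (6/7) · (1/3) = 2/7 ≈ 0.2857.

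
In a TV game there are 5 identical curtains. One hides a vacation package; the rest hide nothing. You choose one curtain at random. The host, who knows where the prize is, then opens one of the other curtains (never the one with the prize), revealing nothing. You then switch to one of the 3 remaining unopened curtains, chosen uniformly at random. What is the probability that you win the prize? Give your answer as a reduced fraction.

Your original curtain holds the prize with probability 1/5, so the other 4 collectively hold it with probability 4/5.
The host can always find an empty curtain to open, so this doesn't change that 4/5; it is now spread over the 3 remaining unopened curtains.
P(win by switching) = (4/5) · (1/3) = 4/15.

4/15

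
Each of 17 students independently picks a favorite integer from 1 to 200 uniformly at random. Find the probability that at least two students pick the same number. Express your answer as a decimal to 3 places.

0.503

It's easier to compute the probability that all 17 are distinct.
P(all distinct) = 200/200 · 199/200 · ··· · 184/200 ≈ 0.497.
So the probability of at least one match is 1 − 0.497 = 0.503.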